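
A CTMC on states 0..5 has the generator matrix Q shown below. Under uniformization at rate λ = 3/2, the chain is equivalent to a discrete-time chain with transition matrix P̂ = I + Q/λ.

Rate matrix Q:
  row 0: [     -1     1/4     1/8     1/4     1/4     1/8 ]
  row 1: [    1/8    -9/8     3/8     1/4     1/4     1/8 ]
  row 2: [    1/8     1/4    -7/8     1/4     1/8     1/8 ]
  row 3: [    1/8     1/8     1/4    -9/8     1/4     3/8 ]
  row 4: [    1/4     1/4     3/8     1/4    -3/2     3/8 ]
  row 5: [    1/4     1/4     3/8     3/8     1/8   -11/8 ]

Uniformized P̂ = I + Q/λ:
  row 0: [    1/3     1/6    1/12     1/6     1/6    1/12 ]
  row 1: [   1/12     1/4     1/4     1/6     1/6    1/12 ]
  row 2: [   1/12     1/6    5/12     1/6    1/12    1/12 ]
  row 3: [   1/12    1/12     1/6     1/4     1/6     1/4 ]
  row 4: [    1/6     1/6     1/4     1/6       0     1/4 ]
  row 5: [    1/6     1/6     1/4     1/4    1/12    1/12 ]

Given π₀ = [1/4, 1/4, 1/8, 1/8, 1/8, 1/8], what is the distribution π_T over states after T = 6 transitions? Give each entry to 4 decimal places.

π = [0.1389, 0.1642, 0.2528, 0.1941, 0.1152, 0.1349]

t=0: π = [0.2500, 0.2500, 0.1250, 0.1250, 0.1250, 0.1250]
t=1: π = [0.1667, 0.1771, 0.2188, 0.1875, 0.1250, 0.1250]
t=2: π = [0.1458, 0.1658, 0.2431, 0.1927, 0.1172, 0.1354]
t=3: π = [0.1408, 0.1644, 0.2501, 0.1940, 0.1156, 0.1350]
t=4: π = [0.1394, 0.1642, 0.2520, 0.1941, 0.1153, 0.1349]
t=5: π = [0.1390, 0.1642, 0.2526, 0.1941, 0.1152, 0.1349]
t=6: π = [0.1389, 0.1642, 0.2528, 0.1941, 0.1152, 0.1349]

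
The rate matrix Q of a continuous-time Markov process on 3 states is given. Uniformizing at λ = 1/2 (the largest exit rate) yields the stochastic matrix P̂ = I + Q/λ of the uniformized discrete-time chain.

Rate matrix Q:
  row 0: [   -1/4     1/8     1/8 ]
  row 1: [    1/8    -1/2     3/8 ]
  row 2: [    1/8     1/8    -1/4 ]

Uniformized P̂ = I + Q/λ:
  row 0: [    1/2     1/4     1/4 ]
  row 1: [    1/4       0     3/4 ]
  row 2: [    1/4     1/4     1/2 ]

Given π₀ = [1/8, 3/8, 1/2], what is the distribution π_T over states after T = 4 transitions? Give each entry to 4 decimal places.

π = [0.3325, 0.2007, 0.4668]

t=0: π = [0.1250, 0.3750, 0.5000]
t=1: π = [0.2813, 0.1563, 0.5625]
t=2: π = [0.3203, 0.2109, 0.4688]
t=3: π = [0.3301, 0.1973, 0.4727]
t=4: π = [0.3325, 0.2007, 0.4668]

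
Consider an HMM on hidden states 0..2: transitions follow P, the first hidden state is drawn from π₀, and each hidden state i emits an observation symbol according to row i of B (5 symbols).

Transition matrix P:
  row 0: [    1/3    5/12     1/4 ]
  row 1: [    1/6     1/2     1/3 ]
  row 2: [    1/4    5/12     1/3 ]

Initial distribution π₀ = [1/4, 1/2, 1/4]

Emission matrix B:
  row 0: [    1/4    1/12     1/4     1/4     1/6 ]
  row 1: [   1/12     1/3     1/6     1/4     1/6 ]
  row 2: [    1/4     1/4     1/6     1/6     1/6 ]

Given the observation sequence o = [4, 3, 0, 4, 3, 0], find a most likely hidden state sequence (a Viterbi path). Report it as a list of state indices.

path = [1, 1, 2, 1, 1, 2]

t=0: δ = [4.167e-02, 8.333e-02, 4.167e-02]  (obs o_0=4)
t=1: δ = [3.472e-03, 1.042e-02, 4.630e-03]  ψ = [0, 1, 1]  (obs o_1=3)
t=2: δ = [4.340e-04, 4.340e-04, 8.681e-04]  ψ = [1, 1, 1]  (obs o_2=0)
t=3: δ = [3.617e-05, 6.028e-05, 4.823e-05]  ψ = [2, 2, 2]  (obs o_3=4)
t=4: δ = [3.014e-06, 7.535e-06, 3.349e-06]  ψ = [0, 1, 1]  (obs o_4=3)
t=5: δ = [3.140e-07, 3.140e-07, 6.279e-07]  ψ = [1, 1, 1]  (obs o_5=0)
backtrack: best end state = 2; path = [1, 1, 2, 1, 1, 2]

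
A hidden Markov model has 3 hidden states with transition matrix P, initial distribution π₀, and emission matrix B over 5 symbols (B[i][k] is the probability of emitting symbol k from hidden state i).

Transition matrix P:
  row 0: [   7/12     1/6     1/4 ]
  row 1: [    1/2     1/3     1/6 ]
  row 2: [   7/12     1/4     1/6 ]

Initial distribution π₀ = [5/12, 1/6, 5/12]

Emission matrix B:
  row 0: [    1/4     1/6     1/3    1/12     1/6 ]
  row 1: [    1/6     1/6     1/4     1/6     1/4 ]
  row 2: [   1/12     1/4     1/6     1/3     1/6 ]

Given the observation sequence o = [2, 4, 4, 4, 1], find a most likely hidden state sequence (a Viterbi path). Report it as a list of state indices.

t=0: δ = [1.389e-01, 4.167e-02, 6.944e-02]  (obs o_0=2)
t=1: δ = [1.350e-02, 5.787e-03, 5.787e-03]  ψ = [0, 0, 0]  (obs o_1=4)
t=2: δ = [1.313e-03, 5.626e-04, 5.626e-04]  ψ = [0, 0, 0]  (obs o_2=4)
t=3: δ = [1.276e-04, 5.470e-05, 5.470e-05]  ψ = [0, 0, 0]  (obs o_3=4)
t=4: δ = [1.241e-05, 3.545e-06, 7.977e-06]  ψ = [0, 0, 0]  (obs o_4=1)
backtrack: best end state = 0; path = [0, 0, 0, 0, 0]

path = [0, 0, 0, 0, 0]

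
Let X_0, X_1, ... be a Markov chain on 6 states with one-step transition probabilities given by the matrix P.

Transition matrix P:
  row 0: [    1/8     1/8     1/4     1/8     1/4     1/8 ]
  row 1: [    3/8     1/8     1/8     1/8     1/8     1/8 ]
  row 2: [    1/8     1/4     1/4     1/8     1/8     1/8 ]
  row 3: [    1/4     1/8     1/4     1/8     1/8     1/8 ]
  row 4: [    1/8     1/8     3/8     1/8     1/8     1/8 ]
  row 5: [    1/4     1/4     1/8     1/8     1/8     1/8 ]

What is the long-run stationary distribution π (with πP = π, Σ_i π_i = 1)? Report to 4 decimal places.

Balance equations π_j = Σ_i π_i·P[i][j]:
  π_0 = 1/8·π_0 + 3/8·π_1 + 1/8·π_2 + 1/4·π_3 + 1/8·π_4 + 1/4·π_5
  π_1 = 1/8·π_0 + 1/8·π_1 + 1/4·π_2 + 1/8·π_3 + 1/8·π_4 + 1/4·π_5
  π_2 = 1/4·π_0 + 1/8·π_1 + 1/4·π_2 + 1/4·π_3 + 3/8·π_4 + 1/8·π_5
  π_3 = 1/8·π_0 + 1/8·π_1 + 1/8·π_2 + 1/8·π_3 + 1/8·π_4 + 1/8·π_5
  π_4 = 1/4·π_0 + 1/8·π_1 + 1/8·π_2 + 1/8·π_3 + 1/8·π_4 + 1/8·π_5
  normalize: π_0 + π_1 + π_2 + π_3 + π_4 + π_5 = 1
Solving the linear system gives exactly π = [59/297, 403/2376, 551/2376, 1/8, 89/594, 1/8].

π = [0.1987, 0.1696, 0.2319, 0.1250, 0.1498, 0.1250]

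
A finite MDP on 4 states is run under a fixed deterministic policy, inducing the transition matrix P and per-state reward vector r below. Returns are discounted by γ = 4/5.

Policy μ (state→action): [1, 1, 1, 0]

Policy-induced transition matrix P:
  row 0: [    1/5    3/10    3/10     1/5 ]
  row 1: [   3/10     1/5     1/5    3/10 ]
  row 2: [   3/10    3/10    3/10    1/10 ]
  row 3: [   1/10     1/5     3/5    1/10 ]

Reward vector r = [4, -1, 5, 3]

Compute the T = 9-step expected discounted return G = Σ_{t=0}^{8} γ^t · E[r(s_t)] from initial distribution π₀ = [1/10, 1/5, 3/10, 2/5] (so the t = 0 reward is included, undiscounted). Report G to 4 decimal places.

G = 12.5767

t=0: π = [0.1000, 0.2000, 0.3000, 0.4000], E[r] = 2.9000, γ^t·E[r] = 2.900000, running G = 2.900000
t=1: π = [0.2100, 0.2400, 0.4000, 0.1500], E[r] = 3.0500, γ^t·E[r] = 2.440000, running G = 5.340000
t=2: π = [0.2490, 0.2610, 0.3210, 0.1690], E[r] = 2.8470, γ^t·E[r] = 1.822080, running G = 7.162080
t=3: π = [0.2413, 0.2570, 0.3246, 0.1771], E[r] = 2.8625, γ^t·E[r] = 1.465600, running G = 8.627680
t=4: π = [0.2405, 0.2566, 0.3274, 0.1755], E[r] = 2.8690, γ^t·E[r] = 1.175122, running G = 9.802802
t=5: π = [0.2408, 0.2568, 0.3270, 0.1754], E[r] = 2.8677, γ^t·E[r] = 0.939687, running G = 10.742489
t=6: π = [0.2408, 0.2568, 0.3269, 0.1754], E[r] = 2.8676, γ^t·E[r] = 0.751714, running G = 11.494203
t=7: π = [0.2408, 0.2568, 0.3270, 0.1754], E[r] = 2.8676, γ^t·E[r] = 0.601385, running G = 12.095588
t=8: π = [0.2408, 0.2568, 0.3270, 0.1754], E[r] = 2.8676, γ^t·E[r] = 0.481108, running G = 12.576696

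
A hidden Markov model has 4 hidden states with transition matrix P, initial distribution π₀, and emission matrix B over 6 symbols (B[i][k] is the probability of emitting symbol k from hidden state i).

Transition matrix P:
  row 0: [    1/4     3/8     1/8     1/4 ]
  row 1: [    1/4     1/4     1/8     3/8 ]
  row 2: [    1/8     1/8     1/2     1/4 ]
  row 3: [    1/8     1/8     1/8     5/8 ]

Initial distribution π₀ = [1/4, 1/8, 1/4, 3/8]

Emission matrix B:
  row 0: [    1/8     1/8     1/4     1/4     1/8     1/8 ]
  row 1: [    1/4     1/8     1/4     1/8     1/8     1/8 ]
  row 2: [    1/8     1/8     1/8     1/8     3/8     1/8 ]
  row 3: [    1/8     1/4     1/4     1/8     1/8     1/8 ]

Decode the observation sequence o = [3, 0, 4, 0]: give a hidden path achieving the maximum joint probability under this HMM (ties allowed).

path = [2, 2, 2, 2]

t=0: δ = [6.250e-02, 1.562e-02, 3.125e-02, 4.688e-02]  (obs o_0=3)
t=1: δ = [1.953e-03, 5.859e-03, 1.953e-03, 3.662e-03]  ψ = [0, 0, 2, 3]  (obs o_1=0)
t=2: δ = [1.831e-04, 1.831e-04, 3.662e-04, 2.861e-04]  ψ = [1, 1, 2, 3]  (obs o_2=4)
t=3: δ = [5.722e-06, 1.717e-05, 2.289e-05, 2.235e-05]  ψ = [0, 0, 2, 3]  (obs o_3=0)
backtrack: best end state = 2; path = [2, 2, 2, 2]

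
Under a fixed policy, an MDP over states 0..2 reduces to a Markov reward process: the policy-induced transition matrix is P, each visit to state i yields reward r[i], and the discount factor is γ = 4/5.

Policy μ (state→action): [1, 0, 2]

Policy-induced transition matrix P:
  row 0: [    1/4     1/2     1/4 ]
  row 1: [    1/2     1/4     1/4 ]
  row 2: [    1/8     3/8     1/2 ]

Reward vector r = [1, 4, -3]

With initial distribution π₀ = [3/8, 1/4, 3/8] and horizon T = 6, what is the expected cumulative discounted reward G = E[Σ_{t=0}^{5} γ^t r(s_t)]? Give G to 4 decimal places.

t=0: π = [0.3750, 0.2500, 0.3750], E[r] = 0.2500, γ^t·E[r] = 0.250000, running G = 0.250000
t=1: π = [0.2656, 0.3906, 0.3438], E[r] = 0.7969, γ^t·E[r] = 0.637500, running G = 0.887500
t=2: π = [0.3047, 0.3594, 0.3359], E[r] = 0.7344, γ^t·E[r] = 0.470000, running G = 1.357500
t=3: π = [0.2979, 0.3682, 0.3340], E[r] = 0.7686, γ^t·E[r] = 0.393500, running G = 1.751000
t=4: π = [0.3003, 0.3662, 0.3335], E[r] = 0.7646, γ^t·E[r] = 0.313200, running G = 2.064200
t=5: π = [0.2999, 0.3668, 0.3334], E[r] = 0.7668, γ^t·E[r] = 0.251260, running G = 2.315460

G = 2.3155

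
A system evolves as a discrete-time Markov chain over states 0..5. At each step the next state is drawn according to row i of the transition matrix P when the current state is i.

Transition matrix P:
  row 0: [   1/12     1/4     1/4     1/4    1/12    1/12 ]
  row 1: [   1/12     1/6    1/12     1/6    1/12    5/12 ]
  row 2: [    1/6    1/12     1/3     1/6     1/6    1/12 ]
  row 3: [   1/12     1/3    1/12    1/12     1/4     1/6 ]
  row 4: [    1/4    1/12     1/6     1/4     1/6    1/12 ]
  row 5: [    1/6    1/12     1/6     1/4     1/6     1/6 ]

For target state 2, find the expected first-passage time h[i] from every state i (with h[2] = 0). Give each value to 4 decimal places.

h = [6.3740, 7.4039, 0.0000, 7.4447, 6.7662, 6.8018]

First-step conditioning: h[2] = 0; for i ≠ 2, h[i] = 1 + Σ_k P[i][k]·h[k].
  h[0] = 1 + 1/12·h[0] + 1/4·h[1] + 1/4·h[3] + 1/12·h[4] + 1/12·h[5]
  h[1] = 1 + 1/12·h[0] + 1/6·h[1] + 1/6·h[3] + 1/12·h[4] + 5/12·h[5]
  h[3] = 1 + 1/12·h[0] + 1/3·h[1] + 1/12·h[3] + 1/4·h[4] + 1/6·h[5]
  h[4] = 1 + 1/4·h[0] + 1/12·h[1] + 1/4·h[3] + 1/6·h[4] + 1/12·h[5]
  h[5] = 1 + 1/6·h[0] + 1/12·h[1] + 1/4·h[3] + 1/6·h[4] + 1/6·h[5]
Solving the 5×5 linear system over states ≠ 2 gives exactly h = [140514/22045, 163218/22045, 0, 164118/22045, 29832/4409, 149946/22045] (h[2] = 0 is the target).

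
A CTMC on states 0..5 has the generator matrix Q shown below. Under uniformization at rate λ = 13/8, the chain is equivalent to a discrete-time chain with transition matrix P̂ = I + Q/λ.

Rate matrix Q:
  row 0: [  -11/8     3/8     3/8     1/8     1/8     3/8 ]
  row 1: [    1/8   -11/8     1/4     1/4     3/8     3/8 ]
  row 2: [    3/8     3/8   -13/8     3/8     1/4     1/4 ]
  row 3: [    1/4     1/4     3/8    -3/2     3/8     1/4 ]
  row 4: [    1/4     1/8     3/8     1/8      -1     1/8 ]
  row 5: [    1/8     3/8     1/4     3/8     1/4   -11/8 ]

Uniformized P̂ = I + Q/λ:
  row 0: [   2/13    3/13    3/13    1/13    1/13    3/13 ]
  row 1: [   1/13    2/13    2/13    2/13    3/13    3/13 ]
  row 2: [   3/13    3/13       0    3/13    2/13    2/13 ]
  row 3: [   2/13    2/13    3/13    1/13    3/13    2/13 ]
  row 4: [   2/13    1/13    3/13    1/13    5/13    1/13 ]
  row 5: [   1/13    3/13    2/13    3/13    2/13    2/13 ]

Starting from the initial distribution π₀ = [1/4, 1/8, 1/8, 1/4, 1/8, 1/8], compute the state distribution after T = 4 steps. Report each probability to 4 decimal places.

t=0: π = [0.2500, 0.1250, 0.1250, 0.2500, 0.1250, 0.1250]
t=1: π = [0.1442, 0.1827, 0.1827, 0.1250, 0.1923, 0.1731]
t=2: π = [0.1405, 0.1775, 0.1612, 0.1457, 0.2108, 0.1642]
t=3: π = [0.1400, 0.1735, 0.1673, 0.1406, 0.2165, 0.1621]
t=4: π = [0.1409, 0.1733, 0.1664, 0.1409, 0.2172, 0.1613]

π = [0.1409, 0.1733, 0.1664, 0.1409, 0.2172, 0.1613]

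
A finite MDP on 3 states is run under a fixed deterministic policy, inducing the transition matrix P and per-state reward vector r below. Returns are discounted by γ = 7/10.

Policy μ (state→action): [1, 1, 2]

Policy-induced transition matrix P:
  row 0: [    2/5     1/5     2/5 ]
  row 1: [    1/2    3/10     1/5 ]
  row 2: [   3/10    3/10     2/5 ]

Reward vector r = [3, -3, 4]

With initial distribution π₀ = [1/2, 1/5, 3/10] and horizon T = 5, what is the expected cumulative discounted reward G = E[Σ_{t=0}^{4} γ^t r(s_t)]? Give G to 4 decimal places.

t=0: π = [0.5000, 0.2000, 0.3000], E[r] = 2.1000, γ^t·E[r] = 2.100000, running G = 2.100000
t=1: π = [0.3900, 0.2500, 0.3600], E[r] = 1.8600, γ^t·E[r] = 1.302000, running G = 3.402000
t=2: π = [0.3890, 0.2610, 0.3500], E[r] = 1.7840, γ^t·E[r] = 0.874160, running G = 4.276160
t=3: π = [0.3911, 0.2611, 0.3478], E[r] = 1.7812, γ^t·E[r] = 0.610952, running G = 4.887112
t=4: π = [0.3913, 0.2609, 0.3478], E[r] = 1.7824, γ^t·E[r] = 0.427964, running G = 5.315075

G = 5.3151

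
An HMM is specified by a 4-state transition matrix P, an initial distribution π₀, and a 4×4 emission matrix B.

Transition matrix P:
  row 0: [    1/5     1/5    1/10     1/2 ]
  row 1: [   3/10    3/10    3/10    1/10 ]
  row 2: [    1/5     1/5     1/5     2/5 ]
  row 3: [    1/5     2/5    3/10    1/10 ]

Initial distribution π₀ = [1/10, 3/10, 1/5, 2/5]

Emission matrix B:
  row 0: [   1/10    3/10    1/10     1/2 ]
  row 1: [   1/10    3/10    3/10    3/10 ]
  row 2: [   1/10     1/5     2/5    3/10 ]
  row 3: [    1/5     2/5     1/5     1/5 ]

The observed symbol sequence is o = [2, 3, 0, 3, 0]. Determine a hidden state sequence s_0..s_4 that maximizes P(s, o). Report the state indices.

path = [1, 0, 3, 0, 3]

t=0: δ = [1.000e-02, 9.000e-02, 8.000e-02, 8.000e-02]  (obs o_0=2)
t=1: δ = [1.350e-02, 9.600e-03, 8.100e-03, 6.400e-03]  ψ = [1, 3, 1, 2]  (obs o_1=3)
t=2: δ = [2.880e-04, 2.880e-04, 2.880e-04, 1.350e-03]  ψ = [1, 1, 1, 0]  (obs o_2=0)
t=3: δ = [1.350e-04, 1.620e-04, 1.215e-04, 2.880e-05]  ψ = [3, 3, 3, 0]  (obs o_3=3)
t=4: δ = [4.860e-06, 4.860e-06, 4.860e-06, 1.350e-05]  ψ = [1, 1, 1, 0]  (obs o_4=0)
backtrack: best end state = 3; path = [1, 0, 3, 0, 3]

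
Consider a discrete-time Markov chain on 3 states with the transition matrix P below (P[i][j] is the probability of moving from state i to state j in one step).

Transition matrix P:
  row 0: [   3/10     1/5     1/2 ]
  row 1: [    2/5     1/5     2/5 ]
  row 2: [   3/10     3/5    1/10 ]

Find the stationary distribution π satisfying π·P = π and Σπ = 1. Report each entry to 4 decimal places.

π = [0.3333, 0.3333, 0.3333]

Balance equations π_j = Σ_i π_i·P[i][j]:
  π_0 = 3/10·π_0 + 2/5·π_1 + 3/10·π_2
  π_1 = 1/5·π_0 + 1/5·π_1 + 3/5·π_2
  normalize: π_0 + π_1 + π_2 = 1
Solving the linear system gives exactly π = [1/3, 1/3, 1/3].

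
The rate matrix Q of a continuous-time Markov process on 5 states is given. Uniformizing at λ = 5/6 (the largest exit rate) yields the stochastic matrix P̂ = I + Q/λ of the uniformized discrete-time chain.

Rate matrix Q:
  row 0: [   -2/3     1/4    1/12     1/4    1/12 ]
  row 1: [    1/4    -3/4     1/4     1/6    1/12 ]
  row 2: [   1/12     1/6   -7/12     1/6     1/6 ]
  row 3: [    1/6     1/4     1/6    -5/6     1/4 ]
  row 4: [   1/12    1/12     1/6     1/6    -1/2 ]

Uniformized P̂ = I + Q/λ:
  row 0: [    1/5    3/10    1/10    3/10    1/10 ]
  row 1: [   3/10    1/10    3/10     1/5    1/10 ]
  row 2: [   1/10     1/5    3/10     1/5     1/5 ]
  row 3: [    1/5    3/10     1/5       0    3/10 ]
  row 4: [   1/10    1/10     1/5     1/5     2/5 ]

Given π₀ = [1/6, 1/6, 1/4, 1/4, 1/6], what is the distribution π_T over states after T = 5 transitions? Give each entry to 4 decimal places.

π = [0.1742, 0.1936, 0.2243, 0.1812, 0.2266]

t=0: π = [0.1667, 0.1667, 0.2500, 0.2500, 0.1667]
t=1: π = [0.1750, 0.2083, 0.2250, 0.1667, 0.2250]
t=2: π = [0.1758, 0.1908, 0.2258, 0.1842, 0.2233]
t=3: π = [0.1742, 0.1946, 0.2241, 0.1808, 0.2264]
t=4: π = [0.1744, 0.1934, 0.2245, 0.1813, 0.2265]
t=5: π = [0.1742, 0.1936, 0.2243, 0.1812, 0.2266]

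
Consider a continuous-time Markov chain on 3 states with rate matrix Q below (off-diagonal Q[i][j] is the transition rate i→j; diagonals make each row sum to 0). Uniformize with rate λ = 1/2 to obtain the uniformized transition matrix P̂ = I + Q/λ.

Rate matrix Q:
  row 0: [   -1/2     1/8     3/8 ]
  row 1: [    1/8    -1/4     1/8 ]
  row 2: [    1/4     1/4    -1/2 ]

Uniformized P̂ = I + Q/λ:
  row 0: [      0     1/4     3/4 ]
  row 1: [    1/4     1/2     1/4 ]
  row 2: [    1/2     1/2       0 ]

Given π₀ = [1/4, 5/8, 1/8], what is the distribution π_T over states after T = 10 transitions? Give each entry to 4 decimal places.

t=0: π = [0.2500, 0.6250, 0.1250]
t=1: π = [0.2188, 0.4375, 0.3438]
t=2: π = [0.2813, 0.4453, 0.2734]
t=3: π = [0.2480, 0.4297, 0.3223]
t=4: π = [0.2686, 0.4380, 0.2935]
t=5: π = [0.2562, 0.4329, 0.3109]
t=6: π = [0.2637, 0.4359, 0.3004]
t=7: π = [0.2592, 0.4341, 0.3067]
t=8: π = [0.2619, 0.4352, 0.3029]
t=9: π = [0.2603, 0.4345, 0.3052]
t=10: π = [0.2612, 0.4349, 0.3038]

π = [0.2612, 0.4349, 0.3038]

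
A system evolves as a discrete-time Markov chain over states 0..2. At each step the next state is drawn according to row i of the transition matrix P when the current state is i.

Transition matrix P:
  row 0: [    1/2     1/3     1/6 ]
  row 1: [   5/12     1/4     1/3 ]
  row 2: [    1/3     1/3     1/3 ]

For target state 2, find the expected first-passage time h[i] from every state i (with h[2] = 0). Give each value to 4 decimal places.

First-step conditioning: h[2] = 0; for i ≠ 2, h[i] = 1 + Σ_k P[i][k]·h[k].
  h[0] = 1 + 1/2·h[0] + 1/3·h[1]
  h[1] = 1 + 5/12·h[0] + 1/4·h[1]
Solving the 2×2 linear system over states ≠ 2 gives exactly h = [78/17, 66/17, 0] (h[2] = 0 is the target).

h = [4.5882, 3.8824, 0.0000]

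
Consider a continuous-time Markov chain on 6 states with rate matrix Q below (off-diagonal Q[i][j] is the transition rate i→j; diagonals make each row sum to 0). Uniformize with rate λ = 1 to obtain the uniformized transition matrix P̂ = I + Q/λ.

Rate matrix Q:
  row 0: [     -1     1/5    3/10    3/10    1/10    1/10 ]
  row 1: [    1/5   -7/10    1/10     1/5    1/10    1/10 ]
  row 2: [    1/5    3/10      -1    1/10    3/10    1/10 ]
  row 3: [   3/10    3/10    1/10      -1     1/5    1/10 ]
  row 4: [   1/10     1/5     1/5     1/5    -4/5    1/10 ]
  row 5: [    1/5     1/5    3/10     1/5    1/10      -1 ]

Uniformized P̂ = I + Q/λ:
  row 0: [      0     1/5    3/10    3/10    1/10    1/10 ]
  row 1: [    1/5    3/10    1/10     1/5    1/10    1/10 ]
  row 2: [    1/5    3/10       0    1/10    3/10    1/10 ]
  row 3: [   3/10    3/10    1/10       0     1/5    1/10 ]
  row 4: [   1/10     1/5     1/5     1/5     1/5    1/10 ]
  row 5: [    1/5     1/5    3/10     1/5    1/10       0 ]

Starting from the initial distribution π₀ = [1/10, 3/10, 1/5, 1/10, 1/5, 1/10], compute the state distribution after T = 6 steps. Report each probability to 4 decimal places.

t=0: π = [0.1000, 0.3000, 0.2000, 0.1000, 0.2000, 0.1000]
t=1: π = [0.1700, 0.2600, 0.1400, 0.1700, 0.1700, 0.0900]
t=2: π = [0.1660, 0.2570, 0.1550, 0.1690, 0.1620, 0.0910]
t=3: π = [0.1675, 0.2581, 0.1521, 0.1673, 0.1641, 0.0909]
t=4: π = [0.1668, 0.2578, 0.1529, 0.1681, 0.1636, 0.0909]
t=5: π = [0.1671, 0.2579, 0.1526, 0.1678, 0.1637, 0.0909]
t=6: π = [0.1670, 0.2578, 0.1527, 0.1679, 0.1637, 0.0909]

π = [0.1670, 0.2578, 0.1527, 0.1679, 0.1637, 0.0909]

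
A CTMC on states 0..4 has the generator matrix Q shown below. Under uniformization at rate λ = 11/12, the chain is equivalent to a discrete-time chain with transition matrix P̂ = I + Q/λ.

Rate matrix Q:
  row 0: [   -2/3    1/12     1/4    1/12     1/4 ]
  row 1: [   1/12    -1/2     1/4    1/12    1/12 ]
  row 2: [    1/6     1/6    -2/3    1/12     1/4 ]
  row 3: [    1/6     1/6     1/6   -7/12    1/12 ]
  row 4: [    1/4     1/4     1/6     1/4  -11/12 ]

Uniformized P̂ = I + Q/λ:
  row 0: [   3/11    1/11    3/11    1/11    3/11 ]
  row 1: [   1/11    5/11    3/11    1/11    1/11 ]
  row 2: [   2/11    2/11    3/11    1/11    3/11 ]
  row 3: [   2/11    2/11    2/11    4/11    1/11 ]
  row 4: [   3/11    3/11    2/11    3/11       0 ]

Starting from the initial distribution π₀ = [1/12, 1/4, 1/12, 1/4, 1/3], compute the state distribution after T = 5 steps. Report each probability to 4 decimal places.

t=0: π = [0.0833, 0.2500, 0.0833, 0.2500, 0.3333]
t=1: π = [0.1970, 0.2727, 0.2197, 0.2197, 0.0909]
t=2: π = [0.1832, 0.2466, 0.2445, 0.1674, 0.1584]
t=3: π = [0.1905, 0.2468, 0.2431, 0.1654, 0.1543]
t=4: π = [0.1907, 0.2458, 0.2437, 0.1641, 0.1557]
t=5: π = [0.1910, 0.2457, 0.2437, 0.1640, 0.1557]

π = [0.1910, 0.2457, 0.2437, 0.1640, 0.1557]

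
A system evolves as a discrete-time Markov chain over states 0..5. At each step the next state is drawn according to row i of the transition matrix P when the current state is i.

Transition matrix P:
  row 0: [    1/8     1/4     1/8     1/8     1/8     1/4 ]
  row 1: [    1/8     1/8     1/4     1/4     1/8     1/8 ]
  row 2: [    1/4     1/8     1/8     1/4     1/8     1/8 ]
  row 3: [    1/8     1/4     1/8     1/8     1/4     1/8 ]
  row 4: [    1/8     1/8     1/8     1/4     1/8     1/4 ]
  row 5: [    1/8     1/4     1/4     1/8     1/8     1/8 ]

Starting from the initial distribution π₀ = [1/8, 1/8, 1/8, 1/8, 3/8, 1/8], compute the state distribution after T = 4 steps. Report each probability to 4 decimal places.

π = [0.1461, 0.1871, 0.1685, 0.1879, 0.1486, 0.1618]

t=0: π = [0.1250, 0.1250, 0.1250, 0.1250, 0.3750, 0.1250]
t=1: π = [0.1406, 0.1719, 0.1563, 0.2031, 0.1406, 0.1875]
t=2: π = [0.1445, 0.1914, 0.1699, 0.1836, 0.1504, 0.1602]
t=3: π = [0.1462, 0.1860, 0.1689, 0.1890, 0.1479, 0.1619]
t=4: π = [0.1461, 0.1871, 0.1685, 0.1879, 0.1486, 0.1618]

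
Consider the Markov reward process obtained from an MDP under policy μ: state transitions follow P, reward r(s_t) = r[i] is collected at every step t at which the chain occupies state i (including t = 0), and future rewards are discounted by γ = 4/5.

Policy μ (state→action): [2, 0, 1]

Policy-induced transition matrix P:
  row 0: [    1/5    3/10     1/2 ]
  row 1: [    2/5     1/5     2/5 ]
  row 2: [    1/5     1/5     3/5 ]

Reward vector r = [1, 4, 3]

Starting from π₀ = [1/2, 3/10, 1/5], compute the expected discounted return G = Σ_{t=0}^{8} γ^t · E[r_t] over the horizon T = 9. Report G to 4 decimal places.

t=0: π = [0.5000, 0.3000, 0.2000], E[r] = 2.3000, γ^t·E[r] = 2.300000, running G = 2.300000
t=1: π = [0.2600, 0.2500, 0.4900], E[r] = 2.7300, γ^t·E[r] = 2.184000, running G = 4.484000
t=2: π = [0.2500, 0.2260, 0.5240], E[r] = 2.7260, γ^t·E[r] = 1.744640, running G = 6.228640
t=3: π = [0.2452, 0.2250, 0.5298], E[r] = 2.7346, γ^t·E[r] = 1.400115, running G = 7.628755
t=4: π = [0.2450, 0.2245, 0.5305], E[r] = 2.7345, γ^t·E[r] = 1.120059, running G = 8.748815
t=5: π = [0.2449, 0.2245, 0.5306], E[r] = 2.7347, γ^t·E[r] = 0.896104, running G = 9.644918
t=6: π = [0.2449, 0.2245, 0.5306], E[r] = 2.7347, γ^t·E[r] = 0.716883, running G = 10.361801
t=7: π = [0.2449, 0.2245, 0.5306], E[r] = 2.7347, γ^t·E[r] = 0.573507, running G = 10.935308
t=8: π = [0.2449, 0.2245, 0.5306], E[r] = 2.7347, γ^t·E[r] = 0.458805, running G = 11.394113

G = 11.3941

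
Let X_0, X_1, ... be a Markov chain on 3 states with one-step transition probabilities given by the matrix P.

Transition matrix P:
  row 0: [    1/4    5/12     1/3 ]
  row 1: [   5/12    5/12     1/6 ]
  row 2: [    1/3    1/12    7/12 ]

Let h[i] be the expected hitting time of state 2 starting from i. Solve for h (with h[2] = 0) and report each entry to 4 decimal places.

h = [3.7895, 4.4211, 0.0000]

First-step conditioning: h[2] = 0; for i ≠ 2, h[i] = 1 + Σ_k P[i][k]·h[k].
  h[0] = 1 + 1/4·h[0] + 5/12·h[1]
  h[1] = 1 + 5/12·h[0] + 5/12·h[1]
Solving the 2×2 linear system over states ≠ 2 gives exactly h = [72/19, 84/19, 0] (h[2] = 0 is the target).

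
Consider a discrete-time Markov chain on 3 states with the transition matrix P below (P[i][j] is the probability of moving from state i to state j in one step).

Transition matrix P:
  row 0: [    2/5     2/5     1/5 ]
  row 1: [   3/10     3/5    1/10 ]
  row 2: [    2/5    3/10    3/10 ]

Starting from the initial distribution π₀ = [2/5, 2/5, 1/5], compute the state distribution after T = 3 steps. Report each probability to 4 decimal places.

t=0: π = [0.4000, 0.4000, 0.2000]
t=1: π = [0.3600, 0.4600, 0.1800]
t=2: π = [0.3540, 0.4740, 0.1720]
t=3: π = [0.3526, 0.4776, 0.1698]

π = [0.3526, 0.4776, 0.1698]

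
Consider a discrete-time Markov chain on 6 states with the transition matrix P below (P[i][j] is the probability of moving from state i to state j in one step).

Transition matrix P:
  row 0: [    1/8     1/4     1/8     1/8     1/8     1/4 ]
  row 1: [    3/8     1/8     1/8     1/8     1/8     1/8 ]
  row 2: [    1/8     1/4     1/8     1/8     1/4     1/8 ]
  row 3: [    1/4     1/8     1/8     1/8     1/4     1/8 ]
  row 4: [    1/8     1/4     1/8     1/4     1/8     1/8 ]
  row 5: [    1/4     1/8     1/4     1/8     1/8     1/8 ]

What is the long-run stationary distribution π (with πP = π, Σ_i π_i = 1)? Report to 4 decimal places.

π = [0.2094, 0.1893, 0.1439, 0.1451, 0.1611, 0.1512]

Balance equations π_j = Σ_i π_i·P[i][j]:
  π_0 = 1/8·π_0 + 3/8·π_1 + 1/8·π_2 + 1/4·π_3 + 1/8·π_4 + 1/4·π_5
  π_1 = 1/4·π_0 + 1/8·π_1 + 1/4·π_2 + 1/8·π_3 + 1/4·π_4 + 1/8·π_5
  π_2 = 1/8·π_0 + 1/8·π_1 + 1/8·π_2 + 1/8·π_3 + 1/8·π_4 + 1/4·π_5
  π_3 = 1/8·π_0 + 1/8·π_1 + 1/8·π_2 + 1/8·π_3 + 1/4·π_4 + 1/8·π_5
  π_4 = 1/8·π_0 + 1/8·π_1 + 1/4·π_2 + 1/4·π_3 + 1/8·π_4 + 1/8·π_5
  normalize: π_0 + π_1 + π_2 + π_3 + π_4 + π_5 = 1
Solving the linear system gives exactly π = [8577/40967, 7755/40967, 5895/40967, 5946/40967, 6601/40967, 6193/40967].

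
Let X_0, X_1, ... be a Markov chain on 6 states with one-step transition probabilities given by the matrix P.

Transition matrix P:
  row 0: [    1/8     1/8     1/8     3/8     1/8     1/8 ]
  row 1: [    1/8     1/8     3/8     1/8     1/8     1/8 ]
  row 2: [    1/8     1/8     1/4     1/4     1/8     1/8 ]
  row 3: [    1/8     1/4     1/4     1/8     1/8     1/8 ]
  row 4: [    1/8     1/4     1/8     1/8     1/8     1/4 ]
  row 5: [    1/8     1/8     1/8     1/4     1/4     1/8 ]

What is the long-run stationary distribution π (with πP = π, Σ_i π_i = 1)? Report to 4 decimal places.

π = [0.1250, 0.1681, 0.2197, 0.2016, 0.1429, 0.1429]

Balance equations π_j = Σ_i π_i·P[i][j]:
  π_0 = 1/8·π_0 + 1/8·π_1 + 1/8·π_2 + 1/8·π_3 + 1/8·π_4 + 1/8·π_5
  π_1 = 1/8·π_0 + 1/8·π_1 + 1/8·π_2 + 1/4·π_3 + 1/4·π_4 + 1/8·π_5
  π_2 = 1/8·π_0 + 3/8·π_1 + 1/4·π_2 + 1/4·π_3 + 1/8·π_4 + 1/8·π_5
  π_3 = 3/8·π_0 + 1/8·π_1 + 1/4·π_2 + 1/8·π_3 + 1/8·π_4 + 1/4·π_5
  π_4 = 1/8·π_0 + 1/8·π_1 + 1/8·π_2 + 1/8·π_3 + 1/8·π_4 + 1/4·π_5
  normalize: π_0 + π_1 + π_2 + π_3 + π_4 + π_5 = 1
Solving the linear system gives exactly π = [1/8, 687/4088, 449/2044, 103/511, 1/7, 1/7].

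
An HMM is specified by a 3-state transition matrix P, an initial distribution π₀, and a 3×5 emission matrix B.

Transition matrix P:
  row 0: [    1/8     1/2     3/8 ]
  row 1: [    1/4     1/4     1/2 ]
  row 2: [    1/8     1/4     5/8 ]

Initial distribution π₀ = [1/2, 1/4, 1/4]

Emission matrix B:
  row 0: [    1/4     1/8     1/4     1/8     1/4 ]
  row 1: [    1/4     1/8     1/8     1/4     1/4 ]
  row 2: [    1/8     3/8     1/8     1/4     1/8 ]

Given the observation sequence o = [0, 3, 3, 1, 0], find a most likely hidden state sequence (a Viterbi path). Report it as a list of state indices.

t=0: δ = [1.250e-01, 6.250e-02, 3.125e-02]  (obs o_0=0)
t=1: δ = [1.953e-03, 1.562e-02, 1.172e-02]  ψ = [0, 0, 0]  (obs o_1=3)
t=2: δ = [4.883e-04, 9.766e-04, 1.953e-03]  ψ = [1, 1, 1]  (obs o_2=3)
t=3: δ = [3.052e-05, 6.104e-05, 4.578e-04]  ψ = [1, 2, 2]  (obs o_3=1)
t=4: δ = [1.431e-05, 2.861e-05, 3.576e-05]  ψ = [2, 2, 2]  (obs o_4=0)
backtrack: best end state = 2; path = [0, 1, 2, 2, 2]

path = [0, 1, 2, 2, 2]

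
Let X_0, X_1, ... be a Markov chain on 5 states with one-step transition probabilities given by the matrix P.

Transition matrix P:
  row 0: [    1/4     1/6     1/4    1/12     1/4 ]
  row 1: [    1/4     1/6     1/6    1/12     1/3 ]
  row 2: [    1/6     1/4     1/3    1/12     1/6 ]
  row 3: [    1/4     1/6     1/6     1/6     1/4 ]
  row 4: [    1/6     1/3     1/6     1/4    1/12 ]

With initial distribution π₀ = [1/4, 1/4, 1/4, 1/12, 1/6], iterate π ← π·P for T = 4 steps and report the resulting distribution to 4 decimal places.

t=0: π = [0.2500, 0.2500, 0.2500, 0.0833, 0.1667]
t=1: π = [0.2153, 0.2153, 0.2292, 0.1181, 0.2222]
t=2: π = [0.2124, 0.2228, 0.2228, 0.1302, 0.2118]
t=3: π = [0.2138, 0.2205, 0.2215, 0.1295, 0.2147]
t=4: π = [0.2137, 0.2209, 0.2214, 0.1299, 0.2141]

π = [0.2137, 0.2209, 0.2214, 0.1299, 0.2141]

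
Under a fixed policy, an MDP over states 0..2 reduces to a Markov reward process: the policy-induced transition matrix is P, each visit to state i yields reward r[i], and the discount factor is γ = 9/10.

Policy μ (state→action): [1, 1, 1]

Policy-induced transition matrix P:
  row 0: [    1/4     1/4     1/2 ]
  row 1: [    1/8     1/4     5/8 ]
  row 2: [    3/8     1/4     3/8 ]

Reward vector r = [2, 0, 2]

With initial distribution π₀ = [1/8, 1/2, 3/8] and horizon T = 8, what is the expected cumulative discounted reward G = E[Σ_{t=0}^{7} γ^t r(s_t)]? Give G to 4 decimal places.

G = 8.0430

t=0: π = [0.1250, 0.5000, 0.3750], E[r] = 1.0000, γ^t·E[r] = 1.000000, running G = 1.000000
t=1: π = [0.2344, 0.2500, 0.5156], E[r] = 1.5000, γ^t·E[r] = 1.350000, running G = 2.350000
t=2: π = [0.2832, 0.2500, 0.4668], E[r] = 1.5000, γ^t·E[r] = 1.215000, running G = 3.565000
t=3: π = [0.2771, 0.2500, 0.4729], E[r] = 1.5000, γ^t·E[r] = 1.093500, running G = 4.658500
t=4: π = [0.2779, 0.2500, 0.4721], E[r] = 1.5000, γ^t·E[r] = 0.984150, running G = 5.642650
t=5: π = [0.2778, 0.2500, 0.4722], E[r] = 1.5000, γ^t·E[r] = 0.885735, running G = 6.528385
t=6: π = [0.2778, 0.2500, 0.4722], E[r] = 1.5000, γ^t·E[r] = 0.797162, running G = 7.325547
t=7: π = [0.2778, 0.2500, 0.4722], E[r] = 1.5000, γ^t·E[r] = 0.717445, running G = 8.042992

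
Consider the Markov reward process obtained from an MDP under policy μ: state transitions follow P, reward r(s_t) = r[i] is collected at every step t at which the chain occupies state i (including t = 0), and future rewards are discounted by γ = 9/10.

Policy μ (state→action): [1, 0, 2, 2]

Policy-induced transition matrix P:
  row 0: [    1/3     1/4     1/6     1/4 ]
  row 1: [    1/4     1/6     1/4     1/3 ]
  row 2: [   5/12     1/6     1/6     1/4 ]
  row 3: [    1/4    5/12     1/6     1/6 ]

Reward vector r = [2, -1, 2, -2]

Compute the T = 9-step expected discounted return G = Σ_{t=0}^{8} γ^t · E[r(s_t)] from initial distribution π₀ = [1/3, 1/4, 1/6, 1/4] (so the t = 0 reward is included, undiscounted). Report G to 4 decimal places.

t=0: π = [0.3333, 0.2500, 0.1667, 0.2500], E[r] = 0.2500, γ^t·E[r] = 0.250000, running G = 0.250000
t=1: π = [0.3056, 0.2569, 0.1875, 0.2500], E[r] = 0.2292, γ^t·E[r] = 0.206250, running G = 0.456250
t=2: π = [0.3067, 0.2546, 0.1881, 0.2506], E[r] = 0.2338, γ^t·E[r] = 0.189375, running G = 0.645625
t=3: π = [0.3069, 0.2549, 0.1879, 0.2503], E[r] = 0.2340, γ^t·E[r] = 0.170613, running G = 0.816238
t=4: π = [0.3069, 0.2548, 0.1879, 0.2504], E[r] = 0.2340, γ^t·E[r] = 0.153533, running G = 0.969772
t=5: π = [0.3069, 0.2548, 0.1879, 0.2504], E[r] = 0.2340, γ^t·E[r] = 0.138181, running G = 1.107953
t=6: π = [0.3069, 0.2548, 0.1879, 0.2504], E[r] = 0.2340, γ^t·E[r] = 0.124363, running G = 1.232316
t=7: π = [0.3069, 0.2548, 0.1879, 0.2504], E[r] = 0.2340, γ^t·E[r] = 0.111927, running G = 1.344243
t=8: π = [0.3069, 0.2548, 0.1879, 0.2504], E[r] = 0.2340, γ^t·E[r] = 0.100734, running G = 1.444977

G = 1.4450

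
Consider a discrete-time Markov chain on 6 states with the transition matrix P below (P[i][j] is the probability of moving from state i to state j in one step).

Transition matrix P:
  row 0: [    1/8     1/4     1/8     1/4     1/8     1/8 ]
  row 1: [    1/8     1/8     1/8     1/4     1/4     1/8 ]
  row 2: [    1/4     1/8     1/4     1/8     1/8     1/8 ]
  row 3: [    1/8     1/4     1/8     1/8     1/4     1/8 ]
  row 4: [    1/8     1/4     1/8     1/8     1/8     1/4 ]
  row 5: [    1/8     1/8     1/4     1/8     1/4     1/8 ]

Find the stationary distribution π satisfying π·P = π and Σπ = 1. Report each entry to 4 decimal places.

π = [0.1455, 0.1875, 0.1641, 0.1666, 0.1878, 0.1485]

Balance equations π_j = Σ_i π_i·P[i][j]:
  π_0 = 1/8·π_0 + 1/8·π_1 + 1/4·π_2 + 1/8·π_3 + 1/8·π_4 + 1/8·π_5
  π_1 = 1/4·π_0 + 1/8·π_1 + 1/8·π_2 + 1/4·π_3 + 1/4·π_4 + 1/8·π_5
  π_2 = 1/8·π_0 + 1/8·π_1 + 1/4·π_2 + 1/8·π_3 + 1/8·π_4 + 1/4·π_5
  π_3 = 1/4·π_0 + 1/4·π_1 + 1/8·π_2 + 1/8·π_3 + 1/8·π_4 + 1/8·π_5
  π_4 = 1/8·π_0 + 1/4·π_1 + 1/8·π_2 + 1/4·π_3 + 1/8·π_4 + 1/4·π_5
  normalize: π_0 + π_1 + π_2 + π_3 + π_4 + π_5 = 1
Solving the linear system gives exactly π = [196/1347, 2273/12123, 221/1347, 2020/12123, 253/1347, 200/1347].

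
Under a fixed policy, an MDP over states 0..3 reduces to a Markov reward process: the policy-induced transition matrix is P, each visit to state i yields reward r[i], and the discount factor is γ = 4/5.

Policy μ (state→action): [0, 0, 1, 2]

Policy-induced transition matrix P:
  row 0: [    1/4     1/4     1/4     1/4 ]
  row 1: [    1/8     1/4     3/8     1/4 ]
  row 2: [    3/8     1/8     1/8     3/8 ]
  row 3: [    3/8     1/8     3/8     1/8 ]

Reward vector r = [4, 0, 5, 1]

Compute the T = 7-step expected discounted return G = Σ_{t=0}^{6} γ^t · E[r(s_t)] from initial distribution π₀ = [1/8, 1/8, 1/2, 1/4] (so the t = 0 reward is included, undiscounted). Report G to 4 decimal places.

G = 11.4462

t=0: π = [0.1250, 0.1250, 0.5000, 0.2500], E[r] = 3.2500, γ^t·E[r] = 3.250000, running G = 3.250000
t=1: π = [0.3281, 0.1563, 0.2344, 0.2813], E[r] = 2.7656, γ^t·E[r] = 2.212500, running G = 5.462500
t=2: π = [0.2949, 0.1855, 0.2754, 0.2441], E[r] = 2.8008, γ^t·E[r] = 1.792500, running G = 7.255000
t=3: π = [0.2917, 0.1851, 0.2693, 0.2539], E[r] = 2.7673, γ^t·E[r] = 1.416875, running G = 8.671875
t=4: π = [0.2923, 0.1846, 0.2712, 0.2519], E[r] = 2.7770, γ^t·E[r] = 1.137475, running G = 9.809350
t=5: π = [0.2923, 0.1846, 0.2707, 0.2524], E[r] = 2.7750, γ^t·E[r] = 0.909311, running G = 10.718661
t=6: π = [0.2923, 0.1846, 0.2708, 0.2523], E[r] = 2.7755, γ^t·E[r] = 0.727577, running G = 11.446239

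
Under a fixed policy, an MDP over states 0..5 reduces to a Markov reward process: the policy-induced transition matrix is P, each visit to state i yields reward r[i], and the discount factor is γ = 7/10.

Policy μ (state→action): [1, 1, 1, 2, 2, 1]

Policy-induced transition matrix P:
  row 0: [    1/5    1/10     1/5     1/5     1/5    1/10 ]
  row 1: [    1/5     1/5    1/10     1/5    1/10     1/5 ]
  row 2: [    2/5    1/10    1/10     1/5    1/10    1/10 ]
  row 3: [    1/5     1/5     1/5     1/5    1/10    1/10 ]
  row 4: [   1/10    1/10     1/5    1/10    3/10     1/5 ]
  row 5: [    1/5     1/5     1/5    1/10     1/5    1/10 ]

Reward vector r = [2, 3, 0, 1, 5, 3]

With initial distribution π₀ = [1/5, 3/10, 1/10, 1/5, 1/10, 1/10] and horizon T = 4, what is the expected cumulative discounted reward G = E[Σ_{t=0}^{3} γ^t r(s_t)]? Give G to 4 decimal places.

G = 5.7653

t=0: π = [0.2000, 0.3000, 0.1000, 0.2000, 0.1000, 0.1000], E[r] = 2.3000, γ^t·E[r] = 2.300000, running G = 2.300000
t=1: π = [0.2100, 0.1600, 0.1600, 0.1800, 0.1500, 0.1400], E[r] = 2.2500, γ^t·E[r] = 1.575000, running G = 3.875000
t=2: π = [0.2170, 0.1480, 0.1680, 0.1710, 0.1650, 0.1310], E[r] = 2.2670, γ^t·E[r] = 1.110830, running G = 4.985830
t=3: π = [0.2171, 0.1450, 0.1684, 0.1704, 0.1678, 0.1313], E[r] = 2.2725, γ^t·E[r] = 0.779468, running G = 5.765298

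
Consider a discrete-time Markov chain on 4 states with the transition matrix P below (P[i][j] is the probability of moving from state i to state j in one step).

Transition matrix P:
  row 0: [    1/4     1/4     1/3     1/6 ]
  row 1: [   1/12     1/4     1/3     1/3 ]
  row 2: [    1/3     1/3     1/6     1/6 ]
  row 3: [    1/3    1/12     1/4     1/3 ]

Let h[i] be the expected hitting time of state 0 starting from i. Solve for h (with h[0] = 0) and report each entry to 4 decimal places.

First-step conditioning: h[0] = 0; for i ≠ 0, h[i] = 1 + Σ_k P[i][k]·h[k].
  h[1] = 1 + 1/4·h[1] + 1/3·h[2] + 1/3·h[3]
  h[2] = 1 + 1/3·h[1] + 1/6·h[2] + 1/6·h[3]
  h[3] = 1 + 1/12·h[1] + 1/4·h[2] + 1/3·h[3]
Solving the 3×3 linear system over states ≠ 0 gives exactly h = [0, 996/221, 48/13, 762/221] (h[0] = 0 is the target).

h = [0.0000, 4.5068, 3.6923, 3.4480]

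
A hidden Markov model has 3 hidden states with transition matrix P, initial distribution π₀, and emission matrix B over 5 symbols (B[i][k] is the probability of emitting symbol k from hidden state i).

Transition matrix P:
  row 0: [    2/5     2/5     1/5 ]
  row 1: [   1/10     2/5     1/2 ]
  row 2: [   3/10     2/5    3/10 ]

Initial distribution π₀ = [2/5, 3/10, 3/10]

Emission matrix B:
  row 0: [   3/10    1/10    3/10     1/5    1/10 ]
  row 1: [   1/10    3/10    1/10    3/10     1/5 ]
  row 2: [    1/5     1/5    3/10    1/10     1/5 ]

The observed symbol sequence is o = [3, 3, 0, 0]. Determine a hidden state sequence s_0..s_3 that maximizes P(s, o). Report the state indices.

path = [1, 1, 2, 0]

t=0: δ = [8.000e-02, 9.000e-02, 3.000e-02]  (obs o_0=3)
t=1: δ = [6.400e-03, 1.080e-02, 4.500e-03]  ψ = [0, 1, 1]  (obs o_1=3)
t=2: δ = [7.680e-04, 4.320e-04, 1.080e-03]  ψ = [0, 1, 1]  (obs o_2=0)
t=3: δ = [9.720e-05, 4.320e-05, 6.480e-05]  ψ = [2, 2, 2]  (obs o_3=0)
backtrack: best end state = 0; path = [1, 1, 2, 0]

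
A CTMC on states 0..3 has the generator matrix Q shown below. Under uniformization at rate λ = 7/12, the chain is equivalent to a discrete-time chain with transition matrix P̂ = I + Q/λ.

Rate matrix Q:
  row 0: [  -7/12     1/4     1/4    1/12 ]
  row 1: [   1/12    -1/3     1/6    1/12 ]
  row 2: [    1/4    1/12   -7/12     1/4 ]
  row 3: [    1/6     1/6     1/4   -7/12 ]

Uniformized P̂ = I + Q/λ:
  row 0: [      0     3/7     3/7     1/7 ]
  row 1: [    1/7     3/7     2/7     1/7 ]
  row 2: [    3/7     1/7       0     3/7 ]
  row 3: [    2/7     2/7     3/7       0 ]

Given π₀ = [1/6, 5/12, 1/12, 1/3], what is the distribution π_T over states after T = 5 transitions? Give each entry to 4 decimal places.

t=0: π = [0.1667, 0.4167, 0.0833, 0.3333]
t=1: π = [0.1905, 0.3571, 0.3333, 0.1190]
t=2: π = [0.2279, 0.3163, 0.2347, 0.2211]
t=3: π = [0.2089, 0.3299, 0.2828, 0.1783]
t=4: π = [0.2193, 0.3223, 0.2602, 0.1982]
t=5: π = [0.2142, 0.3259, 0.2710, 0.1889]

π = [0.2142, 0.3259, 0.2710, 0.1889]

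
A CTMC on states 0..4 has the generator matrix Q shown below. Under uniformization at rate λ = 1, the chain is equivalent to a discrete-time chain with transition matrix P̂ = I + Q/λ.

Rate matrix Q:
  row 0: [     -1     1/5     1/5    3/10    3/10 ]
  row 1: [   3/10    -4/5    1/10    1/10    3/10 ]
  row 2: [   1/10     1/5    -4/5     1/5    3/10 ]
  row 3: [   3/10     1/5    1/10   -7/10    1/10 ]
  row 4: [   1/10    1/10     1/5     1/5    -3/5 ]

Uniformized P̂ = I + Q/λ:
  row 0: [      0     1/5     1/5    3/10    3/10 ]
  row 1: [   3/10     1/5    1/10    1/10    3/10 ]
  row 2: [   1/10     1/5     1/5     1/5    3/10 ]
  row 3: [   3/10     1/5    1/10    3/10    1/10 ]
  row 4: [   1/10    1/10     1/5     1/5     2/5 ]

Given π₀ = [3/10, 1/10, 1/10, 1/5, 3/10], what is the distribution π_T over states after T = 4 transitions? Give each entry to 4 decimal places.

π = [0.1626, 0.1716, 0.1606, 0.2211, 0.2841]

t=0: π = [0.3000, 0.1000, 0.1000, 0.2000, 0.3000]
t=1: π = [0.1300, 0.1700, 0.1700, 0.2400, 0.2900]
t=2: π = [0.1690, 0.1710, 0.1590, 0.2200, 0.2810]
t=3: π = [0.1613, 0.1719, 0.1609, 0.2218, 0.2841]
t=4: π = [0.1626, 0.1716, 0.1606, 0.2211, 0.2841]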